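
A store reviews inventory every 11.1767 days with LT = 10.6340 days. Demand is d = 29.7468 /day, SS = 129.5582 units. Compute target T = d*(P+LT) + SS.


P + LT = 21.8107
d*(P+LT) = 29.7468 * 21.8107 = 648.7985
T = 648.7985 + 129.5582 = 778.3567

778.3567 units


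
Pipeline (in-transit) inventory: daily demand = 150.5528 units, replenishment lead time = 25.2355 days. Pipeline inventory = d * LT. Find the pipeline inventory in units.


Pipeline = 150.5528 * 25.2355 = 3799.2752

3799.2752 units


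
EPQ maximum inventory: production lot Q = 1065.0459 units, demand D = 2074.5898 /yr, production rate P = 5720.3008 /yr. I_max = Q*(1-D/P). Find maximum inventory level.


D/P = 0.3627
1 - D/P = 0.6373
I_max = 1065.0459 * 0.6373 = 678.7842

678.7842 units


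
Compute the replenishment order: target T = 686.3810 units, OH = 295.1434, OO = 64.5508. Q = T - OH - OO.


Inventory position = OH + OO = 295.1434 + 64.5508 = 359.6942
Q = 686.3810 - 359.6942 = 326.6868

326.6868 units


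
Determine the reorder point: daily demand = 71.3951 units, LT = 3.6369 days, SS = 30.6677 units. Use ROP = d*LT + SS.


d*LT = 71.3951 * 3.6369 = 259.6568
ROP = 259.6568 + 30.6677 = 290.3245

290.3245 units


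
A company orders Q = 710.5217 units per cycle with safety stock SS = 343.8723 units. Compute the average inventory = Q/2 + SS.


Q/2 = 355.2609
Avg = 355.2609 + 343.8723 = 699.1332

699.1332 units


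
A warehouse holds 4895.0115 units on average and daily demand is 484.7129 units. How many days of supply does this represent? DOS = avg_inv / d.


DOS = 4895.0115 / 484.7129 = 10.0988

10.0988 days


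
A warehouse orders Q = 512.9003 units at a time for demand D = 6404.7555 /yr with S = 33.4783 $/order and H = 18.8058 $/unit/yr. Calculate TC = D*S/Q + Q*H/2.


Ordering cost = D*S/Q = 418.0546
Holding cost = Q*H/2 = 4822.7502
TC = 418.0546 + 4822.7502 = 5240.8048

5240.8048 $/yr


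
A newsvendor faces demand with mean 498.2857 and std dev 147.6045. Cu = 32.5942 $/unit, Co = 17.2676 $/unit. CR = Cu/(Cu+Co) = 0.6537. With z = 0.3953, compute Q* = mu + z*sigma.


CR = Cu/(Cu+Co) = 32.5942/(32.5942+17.2676) = 0.6537
z = 0.3953
Q* = 498.2857 + 0.3953 * 147.6045 = 556.6338

556.6338 units


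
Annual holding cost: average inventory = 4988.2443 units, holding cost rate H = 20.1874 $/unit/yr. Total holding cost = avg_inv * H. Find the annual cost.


Cost = 4988.2443 * 20.1874 = 100699.6830

100699.6830 $/yr


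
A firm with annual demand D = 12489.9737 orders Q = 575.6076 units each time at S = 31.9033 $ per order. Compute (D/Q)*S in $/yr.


Number of orders = D/Q = 21.6988
Cost = 21.6988 * 31.9033 = 692.2622

692.2622 $/yr


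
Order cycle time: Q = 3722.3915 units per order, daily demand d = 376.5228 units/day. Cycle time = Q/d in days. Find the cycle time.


Cycle = 3722.3915 / 376.5228 = 9.8862

9.8862 days


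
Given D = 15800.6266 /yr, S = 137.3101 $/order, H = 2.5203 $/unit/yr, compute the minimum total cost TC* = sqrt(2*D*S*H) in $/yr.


2*D*S*H = 10936013.2687
TC* = sqrt(10936013.2687) = 3306.9644

3306.9644 $/yr


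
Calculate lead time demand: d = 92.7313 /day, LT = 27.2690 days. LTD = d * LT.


LTD = 92.7313 * 27.2690 = 2528.6898

2528.6898 units


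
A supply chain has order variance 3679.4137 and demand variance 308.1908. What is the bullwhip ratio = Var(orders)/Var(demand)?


BW = 3679.4137 / 308.1908 = 11.9388

11.9388


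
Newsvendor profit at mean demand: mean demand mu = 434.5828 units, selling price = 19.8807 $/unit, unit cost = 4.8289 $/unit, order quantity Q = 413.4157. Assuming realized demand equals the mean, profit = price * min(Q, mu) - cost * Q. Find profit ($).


Sales at mu = min(413.4157, 434.5828) = 413.4157
Revenue = 19.8807 * 413.4157 = 8218.9935
Total cost = 4.8289 * 413.4157 = 1996.3431
Profit = 8218.9935 - 1996.3431 = 6222.6504

6222.6504 $


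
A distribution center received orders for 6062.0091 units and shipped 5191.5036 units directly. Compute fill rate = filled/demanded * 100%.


FR = 5191.5036 / 6062.0091 * 100 = 85.6400

85.6400%


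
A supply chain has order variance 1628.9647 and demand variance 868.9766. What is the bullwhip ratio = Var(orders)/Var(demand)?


BW = 1628.9647 / 868.9766 = 1.8746

1.8746


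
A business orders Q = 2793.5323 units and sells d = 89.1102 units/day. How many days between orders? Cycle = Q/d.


Cycle = 2793.5323 / 89.1102 = 31.3492

31.3492 days


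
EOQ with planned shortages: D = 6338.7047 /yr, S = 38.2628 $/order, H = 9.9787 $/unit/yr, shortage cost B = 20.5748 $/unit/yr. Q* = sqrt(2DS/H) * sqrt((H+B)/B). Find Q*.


sqrt(2DS/H) = 220.4787
sqrt((H+B)/B) = 1.2186
Q* = 220.4787 * 1.2186 = 268.6763

268.6763 units


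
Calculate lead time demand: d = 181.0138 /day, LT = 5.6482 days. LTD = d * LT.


LTD = 181.0138 * 5.6482 = 1022.4021

1022.4021 units


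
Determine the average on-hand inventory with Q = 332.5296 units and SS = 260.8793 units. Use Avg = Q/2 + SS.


Q/2 = 166.2648
Avg = 166.2648 + 260.8793 = 427.1441

427.1441 units


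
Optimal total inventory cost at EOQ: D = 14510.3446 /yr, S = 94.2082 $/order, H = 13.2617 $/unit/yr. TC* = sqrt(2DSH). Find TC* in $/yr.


2*D*S*H = 36257313.9695
TC* = sqrt(36257313.9695) = 6021.4047

6021.4047 $/yr


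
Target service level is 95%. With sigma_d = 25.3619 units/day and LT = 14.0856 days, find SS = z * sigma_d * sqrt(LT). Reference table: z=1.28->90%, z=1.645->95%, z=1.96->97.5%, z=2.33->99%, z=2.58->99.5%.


From the table, SL = 95% corresponds to z = 1.645
sqrt(LT) = sqrt(14.0856) = 3.7531
SS = 1.645 * 25.3619 * 3.7531 = 156.5797

156.5797 units


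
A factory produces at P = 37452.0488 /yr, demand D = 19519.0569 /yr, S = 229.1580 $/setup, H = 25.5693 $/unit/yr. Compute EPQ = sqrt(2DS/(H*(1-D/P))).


1 - D/P = 1 - 0.5212 = 0.4788
H*(1-D/P) = 12.2432
2DS = 8945896.0822
EPQ = sqrt(730681.0406) = 854.7988

854.7988 units


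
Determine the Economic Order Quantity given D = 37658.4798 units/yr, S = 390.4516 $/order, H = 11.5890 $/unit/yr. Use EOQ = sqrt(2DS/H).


2*D*S = 2 * 37658.4798 * 390.4516 = 29407627.3830
2*D*S/H = 2537546.5858
EOQ = sqrt(2537546.5858) = 1592.9679

1592.9679 units


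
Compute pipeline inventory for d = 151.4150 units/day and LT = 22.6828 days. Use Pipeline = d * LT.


Pipeline = 151.4150 * 22.6828 = 3434.5162

3434.5162 units


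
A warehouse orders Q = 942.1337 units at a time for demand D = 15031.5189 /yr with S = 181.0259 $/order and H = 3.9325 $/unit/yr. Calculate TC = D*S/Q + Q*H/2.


Ordering cost = D*S/Q = 2888.2251
Holding cost = Q*H/2 = 1852.4704
TC = 2888.2251 + 1852.4704 = 4740.6955

4740.6955 $/yr


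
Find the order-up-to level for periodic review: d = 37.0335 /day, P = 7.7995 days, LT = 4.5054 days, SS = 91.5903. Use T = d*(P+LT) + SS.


P + LT = 12.3049
d*(P+LT) = 37.0335 * 12.3049 = 455.6935
T = 455.6935 + 91.5903 = 547.2838

547.2838 units


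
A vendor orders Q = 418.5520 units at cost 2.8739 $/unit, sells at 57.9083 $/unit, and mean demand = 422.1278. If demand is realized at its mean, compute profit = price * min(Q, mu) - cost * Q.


Sales at mu = min(418.5520, 422.1278) = 418.5520
Revenue = 57.9083 * 418.5520 = 24237.6348
Total cost = 2.8739 * 418.5520 = 1202.8766
Profit = 24237.6348 - 1202.8766 = 23034.7582

23034.7582 $


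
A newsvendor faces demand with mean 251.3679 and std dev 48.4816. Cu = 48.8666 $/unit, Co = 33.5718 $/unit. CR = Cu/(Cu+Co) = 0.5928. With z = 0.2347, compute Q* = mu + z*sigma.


CR = Cu/(Cu+Co) = 48.8666/(48.8666+33.5718) = 0.5928
z = 0.2347
Q* = 251.3679 + 0.2347 * 48.4816 = 262.7465

262.7465 units


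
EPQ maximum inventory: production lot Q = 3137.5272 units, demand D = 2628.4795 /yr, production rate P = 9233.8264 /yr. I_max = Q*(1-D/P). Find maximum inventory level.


D/P = 0.2847
1 - D/P = 0.7153
I_max = 3137.5272 * 0.7153 = 2244.4060

2244.4060 units


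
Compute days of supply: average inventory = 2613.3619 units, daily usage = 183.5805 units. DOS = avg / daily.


DOS = 2613.3619 / 183.5805 = 14.2355

14.2355 days


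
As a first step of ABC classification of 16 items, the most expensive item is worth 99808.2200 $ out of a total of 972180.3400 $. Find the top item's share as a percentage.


Top item = 99808.2200
Total = 972180.3400
Percentage = 99808.2200 / 972180.3400 * 100 = 10.2664

10.2664%


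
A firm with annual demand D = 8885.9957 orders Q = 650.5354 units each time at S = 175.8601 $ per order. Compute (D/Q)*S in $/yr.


Number of orders = D/Q = 13.6595
Cost = 13.6595 * 175.8601 = 2402.1630

2402.1630 $/yr


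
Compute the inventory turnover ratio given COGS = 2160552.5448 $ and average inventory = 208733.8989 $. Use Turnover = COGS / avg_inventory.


Turnover = 2160552.5448 / 208733.8989 = 10.3508

10.3508


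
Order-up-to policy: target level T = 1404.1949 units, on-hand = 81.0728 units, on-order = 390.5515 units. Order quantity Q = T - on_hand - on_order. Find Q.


Inventory position = OH + OO = 81.0728 + 390.5515 = 471.6243
Q = 1404.1949 - 471.6243 = 932.5706

932.5706 units


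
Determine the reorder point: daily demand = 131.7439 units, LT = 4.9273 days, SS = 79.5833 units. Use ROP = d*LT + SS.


d*LT = 131.7439 * 4.9273 = 649.1417
ROP = 649.1417 + 79.5833 = 728.7250

728.7250 units


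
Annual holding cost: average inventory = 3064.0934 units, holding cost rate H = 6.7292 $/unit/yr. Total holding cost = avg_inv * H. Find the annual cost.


Cost = 3064.0934 * 6.7292 = 20618.8973

20618.8973 $/yr


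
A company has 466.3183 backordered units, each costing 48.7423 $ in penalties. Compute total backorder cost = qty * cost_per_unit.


Total = 466.3183 * 48.7423 = 22729.4265

22729.4265 $


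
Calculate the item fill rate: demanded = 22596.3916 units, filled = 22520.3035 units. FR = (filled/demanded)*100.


FR = 22520.3035 / 22596.3916 * 100 = 99.6633

99.6633%


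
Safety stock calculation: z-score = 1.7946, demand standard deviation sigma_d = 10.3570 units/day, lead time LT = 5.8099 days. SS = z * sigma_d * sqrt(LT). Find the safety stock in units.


sqrt(LT) = sqrt(5.8099) = 2.4104
SS = 1.7946 * 10.3570 * 2.4104 = 44.8008

44.8008 units


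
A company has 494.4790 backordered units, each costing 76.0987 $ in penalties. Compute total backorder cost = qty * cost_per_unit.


Total = 494.4790 * 76.0987 = 37629.2091

37629.2091 $


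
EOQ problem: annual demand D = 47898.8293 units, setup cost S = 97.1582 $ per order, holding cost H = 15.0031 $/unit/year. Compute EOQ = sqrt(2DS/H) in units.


2*D*S = 2 * 47898.8293 * 97.1582 = 9307528.0738
2*D*S/H = 620373.6610
EOQ = sqrt(620373.6610) = 787.6380

787.6380 units


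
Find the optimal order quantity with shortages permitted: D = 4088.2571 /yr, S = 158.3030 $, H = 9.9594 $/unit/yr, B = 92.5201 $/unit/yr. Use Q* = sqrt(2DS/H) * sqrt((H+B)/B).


sqrt(2DS/H) = 360.5057
sqrt((H+B)/B) = 1.0524
Q* = 360.5057 * 1.0524 = 379.4133

379.4133 units


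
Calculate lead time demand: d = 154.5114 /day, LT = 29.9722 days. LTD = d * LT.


LTD = 154.5114 * 29.9722 = 4631.0466

4631.0466 units


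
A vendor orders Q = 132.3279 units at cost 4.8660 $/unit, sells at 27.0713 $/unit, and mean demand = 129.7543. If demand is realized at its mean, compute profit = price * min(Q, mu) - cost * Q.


Sales at mu = min(132.3279, 129.7543) = 129.7543
Revenue = 27.0713 * 129.7543 = 3512.6176
Total cost = 4.8660 * 132.3279 = 643.9076
Profit = 3512.6176 - 643.9076 = 2868.7100

2868.7100 $


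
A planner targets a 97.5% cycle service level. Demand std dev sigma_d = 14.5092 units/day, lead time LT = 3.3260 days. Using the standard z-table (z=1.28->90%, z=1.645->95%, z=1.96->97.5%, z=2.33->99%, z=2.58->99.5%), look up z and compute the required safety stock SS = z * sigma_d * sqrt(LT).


From the table, SL = 97.5% corresponds to z = 1.96
sqrt(LT) = sqrt(3.3260) = 1.8237
SS = 1.96 * 14.5092 * 1.8237 = 51.8634

51.8634 units


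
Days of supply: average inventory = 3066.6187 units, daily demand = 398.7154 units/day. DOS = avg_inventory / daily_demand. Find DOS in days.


DOS = 3066.6187 / 398.7154 = 7.6912

7.6912 days


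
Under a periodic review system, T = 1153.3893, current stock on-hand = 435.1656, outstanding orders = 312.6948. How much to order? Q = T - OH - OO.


Inventory position = OH + OO = 435.1656 + 312.6948 = 747.8604
Q = 1153.3893 - 747.8604 = 405.5289

405.5289 units


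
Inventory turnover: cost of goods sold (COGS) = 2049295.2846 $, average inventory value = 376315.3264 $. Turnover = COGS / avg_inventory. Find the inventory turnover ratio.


Turnover = 2049295.2846 / 376315.3264 = 5.4457

5.4457


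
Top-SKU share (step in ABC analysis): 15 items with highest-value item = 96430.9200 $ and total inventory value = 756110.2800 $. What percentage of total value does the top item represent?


Top item = 96430.9200
Total = 756110.2800
Percentage = 96430.9200 / 756110.2800 * 100 = 12.7536

12.7536%


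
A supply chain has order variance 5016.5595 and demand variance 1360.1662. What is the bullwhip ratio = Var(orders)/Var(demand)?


BW = 5016.5595 / 1360.1662 = 3.6882

3.6882


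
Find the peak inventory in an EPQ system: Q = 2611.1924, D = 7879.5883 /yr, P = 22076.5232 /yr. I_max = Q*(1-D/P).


D/P = 0.3569
1 - D/P = 0.6431
I_max = 2611.1924 * 0.6431 = 1679.2014

1679.2014 units


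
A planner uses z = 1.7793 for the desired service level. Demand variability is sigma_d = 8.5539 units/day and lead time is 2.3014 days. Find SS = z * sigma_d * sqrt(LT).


sqrt(LT) = sqrt(2.3014) = 1.5170
SS = 1.7793 * 8.5539 * 1.5170 = 23.0892

23.0892 units


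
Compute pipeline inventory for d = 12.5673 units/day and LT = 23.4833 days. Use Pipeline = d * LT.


Pipeline = 12.5673 * 23.4833 = 295.1217

295.1217 units


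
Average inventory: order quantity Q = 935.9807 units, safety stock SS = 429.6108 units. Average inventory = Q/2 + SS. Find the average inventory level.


Q/2 = 467.9903
Avg = 467.9903 + 429.6108 = 897.6011

897.6011 units


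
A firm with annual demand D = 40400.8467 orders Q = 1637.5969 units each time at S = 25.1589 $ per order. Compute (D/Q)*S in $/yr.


Number of orders = D/Q = 24.6708
Cost = 24.6708 * 25.1589 = 620.6905

620.6905 $/yr


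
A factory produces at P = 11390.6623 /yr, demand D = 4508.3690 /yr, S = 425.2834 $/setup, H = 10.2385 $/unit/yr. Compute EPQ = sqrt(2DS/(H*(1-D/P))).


1 - D/P = 1 - 0.3958 = 0.6042
H*(1-D/P) = 6.1862
2DS = 3834668.9935
EPQ = sqrt(619879.6039) = 787.3243

787.3243 units


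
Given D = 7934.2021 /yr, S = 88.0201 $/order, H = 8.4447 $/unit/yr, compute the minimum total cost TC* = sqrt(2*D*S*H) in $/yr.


2*D*S*H = 11795037.8181
TC* = sqrt(11795037.8181) = 3434.3905

3434.3905 $/yr


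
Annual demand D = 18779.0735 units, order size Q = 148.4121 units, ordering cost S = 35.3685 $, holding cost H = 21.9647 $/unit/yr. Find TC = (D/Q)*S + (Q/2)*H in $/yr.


Ordering cost = D*S/Q = 4475.2932
Holding cost = Q*H/2 = 1629.9136
TC = 4475.2932 + 1629.9136 = 6105.2068

6105.2068 $/yr


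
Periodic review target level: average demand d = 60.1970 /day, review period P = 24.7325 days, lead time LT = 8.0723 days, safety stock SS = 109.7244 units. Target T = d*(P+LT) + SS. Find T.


P + LT = 32.8048
d*(P+LT) = 60.1970 * 32.8048 = 1974.7505
T = 1974.7505 + 109.7244 = 2084.4749

2084.4749 units


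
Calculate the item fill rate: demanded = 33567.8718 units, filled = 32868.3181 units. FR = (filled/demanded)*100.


FR = 32868.3181 / 33567.8718 * 100 = 97.9160

97.9160%


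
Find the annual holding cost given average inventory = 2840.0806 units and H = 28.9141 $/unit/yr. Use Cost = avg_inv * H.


Cost = 2840.0806 * 28.9141 = 82118.3745

82118.3745 $/yr


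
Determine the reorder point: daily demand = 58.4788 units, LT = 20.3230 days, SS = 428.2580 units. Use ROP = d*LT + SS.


d*LT = 58.4788 * 20.3230 = 1188.4647
ROP = 1188.4647 + 428.2580 = 1616.7227

1616.7227 units


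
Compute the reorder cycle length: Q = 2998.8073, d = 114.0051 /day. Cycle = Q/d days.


Cycle = 2998.8073 / 114.0051 = 26.3042

26.3042 days


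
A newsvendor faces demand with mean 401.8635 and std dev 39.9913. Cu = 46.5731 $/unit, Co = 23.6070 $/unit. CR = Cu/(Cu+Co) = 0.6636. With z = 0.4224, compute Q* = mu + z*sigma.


CR = Cu/(Cu+Co) = 46.5731/(46.5731+23.6070) = 0.6636
z = 0.4224
Q* = 401.8635 + 0.4224 * 39.9913 = 418.7558

418.7558 units


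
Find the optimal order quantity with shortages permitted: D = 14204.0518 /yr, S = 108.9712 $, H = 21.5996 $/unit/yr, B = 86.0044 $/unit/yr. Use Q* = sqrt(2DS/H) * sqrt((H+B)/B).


sqrt(2DS/H) = 378.5769
sqrt((H+B)/B) = 1.1185
Q* = 378.5769 * 1.1185 = 423.4557

423.4557 units


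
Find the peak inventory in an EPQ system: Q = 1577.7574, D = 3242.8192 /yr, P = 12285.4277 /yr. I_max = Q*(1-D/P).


D/P = 0.2640
1 - D/P = 0.7360
I_max = 1577.7574 * 0.7360 = 1161.2980

1161.2980 units


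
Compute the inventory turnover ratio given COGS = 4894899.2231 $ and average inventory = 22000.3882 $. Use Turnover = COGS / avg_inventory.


Turnover = 4894899.2231 / 22000.3882 = 222.4915

222.4915


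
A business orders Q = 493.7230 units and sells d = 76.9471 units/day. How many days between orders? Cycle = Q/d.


Cycle = 493.7230 / 76.9471 = 6.4164

6.4164 days


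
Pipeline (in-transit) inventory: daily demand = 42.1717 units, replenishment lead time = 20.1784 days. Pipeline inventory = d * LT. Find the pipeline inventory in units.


Pipeline = 42.1717 * 20.1784 = 850.9574

850.9574 units


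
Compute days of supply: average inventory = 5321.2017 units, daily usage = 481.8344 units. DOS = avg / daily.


DOS = 5321.2017 / 481.8344 = 11.0436

11.0436 days


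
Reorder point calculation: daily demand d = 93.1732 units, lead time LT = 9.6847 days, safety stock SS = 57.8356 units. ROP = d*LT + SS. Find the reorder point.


d*LT = 93.1732 * 9.6847 = 902.3545
ROP = 902.3545 + 57.8356 = 960.1901

960.1901 units


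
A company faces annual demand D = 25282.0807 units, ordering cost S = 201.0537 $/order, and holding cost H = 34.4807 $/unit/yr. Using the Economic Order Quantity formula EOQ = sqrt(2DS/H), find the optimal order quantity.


2*D*S = 2 * 25282.0807 * 201.0537 = 10166111.7369
2*D*S/H = 294834.8420
EOQ = sqrt(294834.8420) = 542.9870

542.9870 units


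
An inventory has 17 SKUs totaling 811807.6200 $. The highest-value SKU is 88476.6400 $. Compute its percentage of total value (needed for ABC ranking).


Top item = 88476.6400
Total = 811807.6200
Percentage = 88476.6400 / 811807.6200 * 100 = 10.8987

10.8987%


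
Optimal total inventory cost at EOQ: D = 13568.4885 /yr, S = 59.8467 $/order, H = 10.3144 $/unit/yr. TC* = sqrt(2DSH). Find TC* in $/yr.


2*D*S*H = 16751189.2134
TC* = sqrt(16751189.2134) = 4092.8217

4092.8217 $/yr


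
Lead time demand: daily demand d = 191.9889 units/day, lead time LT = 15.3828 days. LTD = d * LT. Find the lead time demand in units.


LTD = 191.9889 * 15.3828 = 2953.3269

2953.3269 units


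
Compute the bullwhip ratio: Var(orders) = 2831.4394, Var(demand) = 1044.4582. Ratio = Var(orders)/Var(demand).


BW = 2831.4394 / 1044.4582 = 2.7109

2.7109


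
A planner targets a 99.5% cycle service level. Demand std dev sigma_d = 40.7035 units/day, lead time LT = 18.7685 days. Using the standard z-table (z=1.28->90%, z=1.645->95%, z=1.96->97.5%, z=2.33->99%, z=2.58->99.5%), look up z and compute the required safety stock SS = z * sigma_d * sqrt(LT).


From the table, SL = 99.5% corresponds to z = 2.58
sqrt(LT) = sqrt(18.7685) = 4.3323
SS = 2.58 * 40.7035 * 4.3323 = 454.9527

454.9527 units


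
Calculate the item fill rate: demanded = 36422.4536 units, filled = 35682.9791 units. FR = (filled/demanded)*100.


FR = 35682.9791 / 36422.4536 * 100 = 97.9697

97.9697%


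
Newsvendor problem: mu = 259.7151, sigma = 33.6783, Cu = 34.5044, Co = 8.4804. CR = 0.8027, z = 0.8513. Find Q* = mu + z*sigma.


CR = Cu/(Cu+Co) = 34.5044/(34.5044+8.4804) = 0.8027
z = 0.8513
Q* = 259.7151 + 0.8513 * 33.6783 = 288.3854

288.3854 units


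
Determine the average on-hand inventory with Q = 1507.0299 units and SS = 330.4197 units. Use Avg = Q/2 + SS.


Q/2 = 753.5149
Avg = 753.5149 + 330.4197 = 1083.9346

1083.9346 units


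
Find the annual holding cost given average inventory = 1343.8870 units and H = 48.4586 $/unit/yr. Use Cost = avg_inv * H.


Cost = 1343.8870 * 48.4586 = 65122.8826

65122.8826 $/yr


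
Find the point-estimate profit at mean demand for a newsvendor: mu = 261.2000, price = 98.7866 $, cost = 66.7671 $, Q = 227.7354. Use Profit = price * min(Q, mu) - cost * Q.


Sales at mu = min(227.7354, 261.2000) = 227.7354
Revenue = 98.7866 * 227.7354 = 22497.2059
Total cost = 66.7671 * 227.7354 = 15205.2322
Profit = 22497.2059 - 15205.2322 = 7291.9736

7291.9736 $


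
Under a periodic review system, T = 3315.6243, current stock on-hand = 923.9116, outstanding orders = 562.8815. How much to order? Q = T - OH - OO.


Inventory position = OH + OO = 923.9116 + 562.8815 = 1486.7931
Q = 3315.6243 - 1486.7931 = 1828.8312

1828.8312 units


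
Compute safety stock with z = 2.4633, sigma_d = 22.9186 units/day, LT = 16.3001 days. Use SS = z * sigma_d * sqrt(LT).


sqrt(LT) = sqrt(16.3001) = 4.0373
SS = 2.4633 * 22.9186 * 4.0373 = 227.9295

227.9295 units


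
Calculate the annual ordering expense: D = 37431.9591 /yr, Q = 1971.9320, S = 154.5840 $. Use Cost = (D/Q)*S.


Number of orders = D/Q = 18.9824
Cost = 18.9824 * 154.5840 = 2934.3720

2934.3720 $/yr


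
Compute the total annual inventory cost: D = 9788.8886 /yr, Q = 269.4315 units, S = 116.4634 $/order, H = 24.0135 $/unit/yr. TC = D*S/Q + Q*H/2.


Ordering cost = D*S/Q = 4231.3065
Holding cost = Q*H/2 = 3234.9967
TC = 4231.3065 + 3234.9967 = 7466.3031

7466.3031 $/yr


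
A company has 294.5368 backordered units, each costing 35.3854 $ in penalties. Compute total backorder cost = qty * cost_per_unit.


Total = 294.5368 * 35.3854 = 10422.3025

10422.3025 $


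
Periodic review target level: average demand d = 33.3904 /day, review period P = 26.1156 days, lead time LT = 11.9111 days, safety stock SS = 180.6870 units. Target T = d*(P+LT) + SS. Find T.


P + LT = 38.0267
d*(P+LT) = 33.3904 * 38.0267 = 1269.7267
T = 1269.7267 + 180.6870 = 1450.4137

1450.4137 units


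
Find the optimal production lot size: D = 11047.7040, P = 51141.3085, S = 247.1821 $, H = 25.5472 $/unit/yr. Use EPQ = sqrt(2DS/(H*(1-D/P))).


1 - D/P = 1 - 0.2160 = 0.7840
H*(1-D/P) = 20.0284
2DS = 5461589.3498
EPQ = sqrt(272692.0449) = 522.1992

522.1992 units


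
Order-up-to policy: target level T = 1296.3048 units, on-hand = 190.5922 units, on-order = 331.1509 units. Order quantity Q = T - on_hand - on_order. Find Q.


Inventory position = OH + OO = 190.5922 + 331.1509 = 521.7431
Q = 1296.3048 - 521.7431 = 774.5617

774.5617 units


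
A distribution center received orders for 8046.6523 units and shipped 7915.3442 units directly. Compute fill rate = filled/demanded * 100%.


FR = 7915.3442 / 8046.6523 * 100 = 98.3682

98.3682%


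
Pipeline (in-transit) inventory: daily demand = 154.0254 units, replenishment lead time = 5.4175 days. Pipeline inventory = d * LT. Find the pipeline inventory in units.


Pipeline = 154.0254 * 5.4175 = 834.4326

834.4326 units


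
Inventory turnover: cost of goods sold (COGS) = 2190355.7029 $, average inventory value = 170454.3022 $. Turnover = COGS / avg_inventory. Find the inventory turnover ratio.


Turnover = 2190355.7029 / 170454.3022 = 12.8501

12.8501


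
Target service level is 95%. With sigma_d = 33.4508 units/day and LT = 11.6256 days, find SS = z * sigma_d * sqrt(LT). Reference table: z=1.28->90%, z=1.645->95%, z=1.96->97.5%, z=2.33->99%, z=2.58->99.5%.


From the table, SL = 95% corresponds to z = 1.645
sqrt(LT) = sqrt(11.6256) = 3.4096
SS = 1.645 * 33.4508 * 3.4096 = 187.6204

187.6204 units


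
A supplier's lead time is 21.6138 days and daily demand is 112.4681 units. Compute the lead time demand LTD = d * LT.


LTD = 112.4681 * 21.6138 = 2430.8630

2430.8630 units


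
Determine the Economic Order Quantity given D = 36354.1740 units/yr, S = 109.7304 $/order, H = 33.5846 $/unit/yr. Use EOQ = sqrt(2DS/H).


2*D*S = 2 * 36354.1740 * 109.7304 = 7978316.1094
2*D*S/H = 237558.7653
EOQ = sqrt(237558.7653) = 487.4000

487.4000 units


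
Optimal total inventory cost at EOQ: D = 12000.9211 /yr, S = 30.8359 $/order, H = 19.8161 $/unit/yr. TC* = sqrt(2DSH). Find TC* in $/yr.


2*D*S*H = 14666260.3431
TC* = sqrt(14666260.3431) = 3829.6554

3829.6554 $/yr


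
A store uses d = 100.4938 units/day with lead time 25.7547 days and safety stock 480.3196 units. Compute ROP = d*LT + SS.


d*LT = 100.4938 * 25.7547 = 2588.1877
ROP = 2588.1877 + 480.3196 = 3068.5073

3068.5073 units


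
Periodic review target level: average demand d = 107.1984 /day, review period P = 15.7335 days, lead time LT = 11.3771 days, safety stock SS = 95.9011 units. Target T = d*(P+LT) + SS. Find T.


P + LT = 27.1106
d*(P+LT) = 107.1984 * 27.1106 = 2906.2129
T = 2906.2129 + 95.9011 = 3002.1140

3002.1140 units


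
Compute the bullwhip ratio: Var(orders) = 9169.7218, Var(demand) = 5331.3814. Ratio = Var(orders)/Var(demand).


BW = 9169.7218 / 5331.3814 = 1.7200

1.7200


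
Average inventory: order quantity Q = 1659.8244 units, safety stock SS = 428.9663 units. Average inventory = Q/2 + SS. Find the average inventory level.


Q/2 = 829.9122
Avg = 829.9122 + 428.9663 = 1258.8785

1258.8785 units


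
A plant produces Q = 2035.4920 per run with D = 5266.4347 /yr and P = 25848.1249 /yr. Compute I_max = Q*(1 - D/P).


D/P = 0.2037
1 - D/P = 0.7963
I_max = 2035.4920 * 0.7963 = 1620.7700

1620.7700 units


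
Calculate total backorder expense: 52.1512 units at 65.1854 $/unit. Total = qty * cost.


Total = 52.1512 * 65.1854 = 3399.4968

3399.4968 $


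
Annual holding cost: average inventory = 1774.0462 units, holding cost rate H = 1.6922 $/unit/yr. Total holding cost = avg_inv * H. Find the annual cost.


Cost = 1774.0462 * 1.6922 = 3002.0410

3002.0410 $/yr


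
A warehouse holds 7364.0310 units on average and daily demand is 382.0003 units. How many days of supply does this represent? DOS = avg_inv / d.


DOS = 7364.0310 / 382.0003 = 19.2776

19.2776 days


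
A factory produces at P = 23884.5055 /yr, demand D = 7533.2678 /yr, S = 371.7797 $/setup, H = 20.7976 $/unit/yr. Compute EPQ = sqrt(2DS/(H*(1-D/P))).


1 - D/P = 1 - 0.3154 = 0.6846
H*(1-D/P) = 14.2380
2DS = 5601432.0854
EPQ = sqrt(393415.5084) = 627.2284

627.2284 units


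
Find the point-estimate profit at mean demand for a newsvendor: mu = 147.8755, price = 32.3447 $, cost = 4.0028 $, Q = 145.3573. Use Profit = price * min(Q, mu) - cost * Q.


Sales at mu = min(145.3573, 147.8755) = 145.3573
Revenue = 32.3447 * 145.3573 = 4701.5383
Total cost = 4.0028 * 145.3573 = 581.8362
Profit = 4701.5383 - 581.8362 = 4119.7021

4119.7021 $


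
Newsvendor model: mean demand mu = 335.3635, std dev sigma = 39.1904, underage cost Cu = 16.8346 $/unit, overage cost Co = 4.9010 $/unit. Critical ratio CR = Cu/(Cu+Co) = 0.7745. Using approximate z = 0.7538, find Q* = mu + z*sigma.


CR = Cu/(Cu+Co) = 16.8346/(16.8346+4.9010) = 0.7745
z = 0.7538
Q* = 335.3635 + 0.7538 * 39.1904 = 364.9052

364.9052 units


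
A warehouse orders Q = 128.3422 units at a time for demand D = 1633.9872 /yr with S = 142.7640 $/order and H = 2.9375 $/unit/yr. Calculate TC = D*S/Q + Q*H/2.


Ordering cost = D*S/Q = 1817.5982
Holding cost = Q*H/2 = 188.5026
TC = 1817.5982 + 188.5026 = 2006.1008

2006.1008 $/yr


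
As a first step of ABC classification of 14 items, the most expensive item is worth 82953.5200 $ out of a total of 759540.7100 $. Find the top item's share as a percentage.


Top item = 82953.5200
Total = 759540.7100
Percentage = 82953.5200 / 759540.7100 * 100 = 10.9215

10.9215%


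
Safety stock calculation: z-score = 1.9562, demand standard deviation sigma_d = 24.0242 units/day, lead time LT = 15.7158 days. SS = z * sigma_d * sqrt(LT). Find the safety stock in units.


sqrt(LT) = sqrt(15.7158) = 3.9643
SS = 1.9562 * 24.0242 * 3.9643 = 186.3075

186.3075 units


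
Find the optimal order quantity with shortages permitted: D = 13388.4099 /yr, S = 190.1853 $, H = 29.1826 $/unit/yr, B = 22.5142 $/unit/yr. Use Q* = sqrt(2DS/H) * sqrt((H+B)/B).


sqrt(2DS/H) = 417.7399
sqrt((H+B)/B) = 1.5153
Q* = 417.7399 * 1.5153 = 633.0085

633.0085 units


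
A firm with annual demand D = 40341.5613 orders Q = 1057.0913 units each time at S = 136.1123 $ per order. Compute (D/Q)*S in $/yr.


Number of orders = D/Q = 38.1628
Cost = 38.1628 * 136.1123 = 5194.4262

5194.4262 $/yr


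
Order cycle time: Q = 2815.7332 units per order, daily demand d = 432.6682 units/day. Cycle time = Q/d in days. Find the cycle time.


Cycle = 2815.7332 / 432.6682 = 6.5078

6.5078 days


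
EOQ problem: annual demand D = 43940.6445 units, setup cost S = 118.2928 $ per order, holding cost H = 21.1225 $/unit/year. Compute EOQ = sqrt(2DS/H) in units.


2*D*S = 2 * 43940.6445 * 118.2928 = 10395723.7434
2*D*S/H = 492163.5102
EOQ = sqrt(492163.5102) = 701.5437

701.5437 units


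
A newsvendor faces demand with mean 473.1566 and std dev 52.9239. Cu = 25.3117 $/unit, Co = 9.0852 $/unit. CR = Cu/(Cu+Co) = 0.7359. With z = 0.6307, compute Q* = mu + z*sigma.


CR = Cu/(Cu+Co) = 25.3117/(25.3117+9.0852) = 0.7359
z = 0.6307
Q* = 473.1566 + 0.6307 * 52.9239 = 506.5357

506.5357 units


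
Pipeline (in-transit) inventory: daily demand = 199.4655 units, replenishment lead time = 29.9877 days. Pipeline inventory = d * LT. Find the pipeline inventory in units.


Pipeline = 199.4655 * 29.9877 = 5981.5116

5981.5116 units


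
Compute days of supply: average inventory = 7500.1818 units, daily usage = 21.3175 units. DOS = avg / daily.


DOS = 7500.1818 / 21.3175 = 351.8321

351.8321 days


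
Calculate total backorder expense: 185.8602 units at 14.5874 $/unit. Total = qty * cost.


Total = 185.8602 * 14.5874 = 2711.2171

2711.2171 $


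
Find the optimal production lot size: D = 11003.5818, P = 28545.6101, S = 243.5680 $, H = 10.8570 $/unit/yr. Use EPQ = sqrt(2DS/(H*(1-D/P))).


1 - D/P = 1 - 0.3855 = 0.6145
H*(1-D/P) = 6.6719
2DS = 5360240.8237
EPQ = sqrt(803403.9940) = 896.3281

896.3281 units


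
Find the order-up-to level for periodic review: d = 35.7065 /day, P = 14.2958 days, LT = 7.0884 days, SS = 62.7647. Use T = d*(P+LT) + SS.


P + LT = 21.3842
d*(P+LT) = 35.7065 * 21.3842 = 763.5549
T = 763.5549 + 62.7647 = 826.3196

826.3196 units


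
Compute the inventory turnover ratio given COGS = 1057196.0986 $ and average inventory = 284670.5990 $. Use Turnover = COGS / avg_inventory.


Turnover = 1057196.0986 / 284670.5990 = 3.7138

3.7138


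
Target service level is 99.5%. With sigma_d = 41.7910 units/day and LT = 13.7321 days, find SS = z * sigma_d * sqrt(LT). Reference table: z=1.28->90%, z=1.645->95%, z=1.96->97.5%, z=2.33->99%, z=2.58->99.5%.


From the table, SL = 99.5% corresponds to z = 2.58
sqrt(LT) = sqrt(13.7321) = 3.7057
SS = 2.58 * 41.7910 * 3.7057 = 399.5498

399.5498 units


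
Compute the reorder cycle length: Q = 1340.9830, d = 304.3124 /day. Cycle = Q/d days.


Cycle = 1340.9830 / 304.3124 = 4.4066

4.4066 days


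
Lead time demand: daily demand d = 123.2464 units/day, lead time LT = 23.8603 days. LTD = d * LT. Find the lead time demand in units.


LTD = 123.2464 * 23.8603 = 2940.6961

2940.6961 units


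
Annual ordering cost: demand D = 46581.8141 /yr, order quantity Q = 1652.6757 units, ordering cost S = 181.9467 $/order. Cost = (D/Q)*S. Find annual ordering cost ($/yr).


Number of orders = D/Q = 28.1857
Cost = 28.1857 * 181.9467 = 5128.2943

5128.2943 $/yr


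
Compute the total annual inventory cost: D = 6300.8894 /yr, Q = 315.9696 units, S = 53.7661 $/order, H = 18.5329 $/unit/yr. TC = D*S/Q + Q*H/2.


Ordering cost = D*S/Q = 1072.1736
Holding cost = Q*H/2 = 2927.9165
TC = 1072.1736 + 2927.9165 = 4000.0901

4000.0901 $/yr


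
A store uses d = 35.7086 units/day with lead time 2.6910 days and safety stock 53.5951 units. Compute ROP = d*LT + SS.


d*LT = 35.7086 * 2.6910 = 96.0918
ROP = 96.0918 + 53.5951 = 149.6869

149.6869 units


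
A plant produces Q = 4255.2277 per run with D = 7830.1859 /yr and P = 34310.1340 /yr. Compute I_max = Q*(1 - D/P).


D/P = 0.2282
1 - D/P = 0.7718
I_max = 4255.2277 * 0.7718 = 3284.1087

3284.1087 units


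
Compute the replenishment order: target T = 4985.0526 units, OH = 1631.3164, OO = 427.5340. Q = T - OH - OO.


Inventory position = OH + OO = 1631.3164 + 427.5340 = 2058.8504
Q = 4985.0526 - 2058.8504 = 2926.2022

2926.2022 units


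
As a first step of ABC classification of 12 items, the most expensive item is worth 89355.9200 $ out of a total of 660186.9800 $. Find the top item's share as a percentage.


Top item = 89355.9200
Total = 660186.9800
Percentage = 89355.9200 / 660186.9800 * 100 = 13.5349

13.5349%


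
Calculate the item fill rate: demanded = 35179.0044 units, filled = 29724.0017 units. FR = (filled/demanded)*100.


FR = 29724.0017 / 35179.0044 * 100 = 84.4936

84.4936%


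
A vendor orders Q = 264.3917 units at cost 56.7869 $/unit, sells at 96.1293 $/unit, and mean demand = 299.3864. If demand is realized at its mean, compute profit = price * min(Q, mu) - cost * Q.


Sales at mu = min(264.3917, 299.3864) = 264.3917
Revenue = 96.1293 * 264.3917 = 25415.7890
Total cost = 56.7869 * 264.3917 = 15013.9850
Profit = 25415.7890 - 15013.9850 = 10401.8040

10401.8040 $


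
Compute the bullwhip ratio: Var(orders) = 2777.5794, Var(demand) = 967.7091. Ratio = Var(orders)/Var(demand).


BW = 2777.5794 / 967.7091 = 2.8703

2.8703


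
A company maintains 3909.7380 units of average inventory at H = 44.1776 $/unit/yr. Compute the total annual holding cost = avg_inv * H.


Cost = 3909.7380 * 44.1776 = 172722.8415

172722.8415 $/yr


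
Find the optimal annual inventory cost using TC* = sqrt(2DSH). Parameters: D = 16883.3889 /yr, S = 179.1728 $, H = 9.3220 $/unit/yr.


2*D*S*H = 56398921.5050
TC* = sqrt(56398921.5050) = 7509.9215

7509.9215 $/yr


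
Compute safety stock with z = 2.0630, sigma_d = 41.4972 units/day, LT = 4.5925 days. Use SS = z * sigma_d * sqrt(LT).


sqrt(LT) = sqrt(4.5925) = 2.1430
SS = 2.0630 * 41.4972 * 2.1430 = 183.4605

183.4605 units


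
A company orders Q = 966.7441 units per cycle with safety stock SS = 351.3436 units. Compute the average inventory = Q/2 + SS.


Q/2 = 483.3721
Avg = 483.3721 + 351.3436 = 834.7156

834.7156 units


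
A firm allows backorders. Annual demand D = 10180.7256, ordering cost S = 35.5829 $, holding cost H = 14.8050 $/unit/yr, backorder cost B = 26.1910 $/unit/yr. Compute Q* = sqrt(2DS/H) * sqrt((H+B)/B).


sqrt(2DS/H) = 221.2182
sqrt((H+B)/B) = 1.2511
Q* = 221.2182 * 1.2511 = 276.7678

276.7678 units


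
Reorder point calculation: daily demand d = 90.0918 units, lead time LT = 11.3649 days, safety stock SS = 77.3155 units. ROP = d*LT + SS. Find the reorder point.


d*LT = 90.0918 * 11.3649 = 1023.8843
ROP = 1023.8843 + 77.3155 = 1101.1998

1101.1998 units


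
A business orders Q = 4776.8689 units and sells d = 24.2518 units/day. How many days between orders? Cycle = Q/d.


Cycle = 4776.8689 / 24.2518 = 196.9697

196.9697 days


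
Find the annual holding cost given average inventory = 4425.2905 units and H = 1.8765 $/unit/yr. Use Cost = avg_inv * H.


Cost = 4425.2905 * 1.8765 = 8304.0576

8304.0576 $/yr


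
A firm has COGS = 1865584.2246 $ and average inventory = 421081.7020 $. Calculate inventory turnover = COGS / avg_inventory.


Turnover = 1865584.2246 / 421081.7020 = 4.4305

4.4305


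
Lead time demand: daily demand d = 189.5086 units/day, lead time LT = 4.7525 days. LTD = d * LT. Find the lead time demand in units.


LTD = 189.5086 * 4.7525 = 900.6396

900.6396 units


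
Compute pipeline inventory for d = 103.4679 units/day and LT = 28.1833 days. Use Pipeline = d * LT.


Pipeline = 103.4679 * 28.1833 = 2916.0669

2916.0669 units


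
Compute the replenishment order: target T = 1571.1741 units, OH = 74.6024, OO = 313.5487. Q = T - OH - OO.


Inventory position = OH + OO = 74.6024 + 313.5487 = 388.1511
Q = 1571.1741 - 388.1511 = 1183.0230

1183.0230 units


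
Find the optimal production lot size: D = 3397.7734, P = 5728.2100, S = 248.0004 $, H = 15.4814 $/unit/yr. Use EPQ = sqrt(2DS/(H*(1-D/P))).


1 - D/P = 1 - 0.5932 = 0.4068
H*(1-D/P) = 6.2984
2DS = 1685298.3246
EPQ = sqrt(267576.6400) = 517.2781

517.2781 units


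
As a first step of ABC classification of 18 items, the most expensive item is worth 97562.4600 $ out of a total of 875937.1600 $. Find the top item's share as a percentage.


Top item = 97562.4600
Total = 875937.1600
Percentage = 97562.4600 / 875937.1600 * 100 = 11.1381

11.1381%


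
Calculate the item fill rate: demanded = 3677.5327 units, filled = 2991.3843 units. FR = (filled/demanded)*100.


FR = 2991.3843 / 3677.5327 * 100 = 81.3422

81.3422%


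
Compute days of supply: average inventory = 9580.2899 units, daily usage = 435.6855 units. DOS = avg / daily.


DOS = 9580.2899 / 435.6855 = 21.9890

21.9890 days


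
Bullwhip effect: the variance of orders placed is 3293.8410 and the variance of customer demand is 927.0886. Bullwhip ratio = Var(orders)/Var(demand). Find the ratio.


BW = 3293.8410 / 927.0886 = 3.5529

3.5529


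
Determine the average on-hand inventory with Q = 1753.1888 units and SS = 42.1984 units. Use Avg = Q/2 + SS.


Q/2 = 876.5944
Avg = 876.5944 + 42.1984 = 918.7928

918.7928 units


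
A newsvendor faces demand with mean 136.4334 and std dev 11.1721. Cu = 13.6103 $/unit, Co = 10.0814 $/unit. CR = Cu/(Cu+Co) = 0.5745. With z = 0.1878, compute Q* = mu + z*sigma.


CR = Cu/(Cu+Co) = 13.6103/(13.6103+10.0814) = 0.5745
z = 0.1878
Q* = 136.4334 + 0.1878 * 11.1721 = 138.5315

138.5315 units


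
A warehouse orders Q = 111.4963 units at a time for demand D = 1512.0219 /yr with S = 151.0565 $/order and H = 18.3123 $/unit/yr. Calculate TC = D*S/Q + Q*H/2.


Ordering cost = D*S/Q = 2048.5051
Holding cost = Q*H/2 = 1020.8768
TC = 2048.5051 + 1020.8768 = 3069.3819

3069.3819 $/yr


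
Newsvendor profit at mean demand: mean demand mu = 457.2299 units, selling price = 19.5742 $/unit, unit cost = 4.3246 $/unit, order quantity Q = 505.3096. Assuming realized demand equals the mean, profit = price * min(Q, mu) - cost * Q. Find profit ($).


Sales at mu = min(505.3096, 457.2299) = 457.2299
Revenue = 19.5742 * 457.2299 = 8949.9095
Total cost = 4.3246 * 505.3096 = 2185.2619
Profit = 8949.9095 - 2185.2619 = 6764.6476

6764.6476 $


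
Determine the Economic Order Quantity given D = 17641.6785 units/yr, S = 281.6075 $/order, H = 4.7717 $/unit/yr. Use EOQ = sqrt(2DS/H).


2*D*S = 2 * 17641.6785 * 281.6075 = 9936057.9564
2*D*S/H = 2082288.9026
EOQ = sqrt(2082288.9026) = 1443.0138

1443.0138 units


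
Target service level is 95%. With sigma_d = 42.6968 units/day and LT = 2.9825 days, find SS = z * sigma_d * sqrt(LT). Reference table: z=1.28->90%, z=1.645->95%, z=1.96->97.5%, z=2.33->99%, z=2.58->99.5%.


From the table, SL = 95% corresponds to z = 1.645
sqrt(LT) = sqrt(2.9825) = 1.7270
SS = 1.645 * 42.6968 * 1.7270 = 121.2974

121.2974 units


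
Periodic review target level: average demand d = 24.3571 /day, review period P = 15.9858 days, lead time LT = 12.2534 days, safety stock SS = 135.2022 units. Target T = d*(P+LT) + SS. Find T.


P + LT = 28.2392
d*(P+LT) = 24.3571 * 28.2392 = 687.8250
T = 687.8250 + 135.2022 = 823.0272

823.0272 units
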